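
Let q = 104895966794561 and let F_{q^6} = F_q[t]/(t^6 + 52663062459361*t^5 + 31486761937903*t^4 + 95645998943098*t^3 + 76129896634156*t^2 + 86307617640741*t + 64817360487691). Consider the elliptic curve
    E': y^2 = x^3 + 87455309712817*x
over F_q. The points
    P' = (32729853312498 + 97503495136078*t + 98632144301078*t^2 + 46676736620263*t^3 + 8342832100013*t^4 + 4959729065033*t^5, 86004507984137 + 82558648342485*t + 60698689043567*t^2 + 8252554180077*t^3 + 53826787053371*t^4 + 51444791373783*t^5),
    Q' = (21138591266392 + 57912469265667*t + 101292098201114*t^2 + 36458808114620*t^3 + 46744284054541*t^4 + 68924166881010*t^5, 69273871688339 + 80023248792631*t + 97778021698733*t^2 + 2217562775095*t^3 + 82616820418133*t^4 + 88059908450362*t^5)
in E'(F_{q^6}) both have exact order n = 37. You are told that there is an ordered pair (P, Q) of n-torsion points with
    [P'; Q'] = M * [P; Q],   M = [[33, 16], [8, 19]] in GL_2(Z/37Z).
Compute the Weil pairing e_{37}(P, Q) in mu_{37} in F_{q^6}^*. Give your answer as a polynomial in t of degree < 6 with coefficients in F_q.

21751851004528 + 3589251746987*t + 11591730545866*t^2 + 10887318658434*t^3 + 51201251498414*t^4 + 85391567873319*t^5

Under M = [[33,16],[8,19]] in GL_2(Z/37), e_{37}(P',Q') = e_{37}(P,Q)^(33*19-16*8 mod 37).
33*19 - 16*8 = 499; reduced mod 37: det = 18, inverse 35.
Double-and-add over 100101: 6-1 doublings, 3-1 additions; each step l_{T,T}/v_{2T} or l_{T,P'}/v at Q'+S for random S.
So e_{37}(P',Q') = 68712489091320 + 95010958374897*t + 70397418138723*t^2 + 22466639293860*t^3 + 88402753877211*t^4 + 61237940917280*t^5.
Raise to 35: e(P,Q) = 21751851004528 + 3589251746987*t + 11591730545866*t^2 + 10887318658434*t^3 + 51201251498414*t^4 + 85391567873319*t^5 in mu_{37}.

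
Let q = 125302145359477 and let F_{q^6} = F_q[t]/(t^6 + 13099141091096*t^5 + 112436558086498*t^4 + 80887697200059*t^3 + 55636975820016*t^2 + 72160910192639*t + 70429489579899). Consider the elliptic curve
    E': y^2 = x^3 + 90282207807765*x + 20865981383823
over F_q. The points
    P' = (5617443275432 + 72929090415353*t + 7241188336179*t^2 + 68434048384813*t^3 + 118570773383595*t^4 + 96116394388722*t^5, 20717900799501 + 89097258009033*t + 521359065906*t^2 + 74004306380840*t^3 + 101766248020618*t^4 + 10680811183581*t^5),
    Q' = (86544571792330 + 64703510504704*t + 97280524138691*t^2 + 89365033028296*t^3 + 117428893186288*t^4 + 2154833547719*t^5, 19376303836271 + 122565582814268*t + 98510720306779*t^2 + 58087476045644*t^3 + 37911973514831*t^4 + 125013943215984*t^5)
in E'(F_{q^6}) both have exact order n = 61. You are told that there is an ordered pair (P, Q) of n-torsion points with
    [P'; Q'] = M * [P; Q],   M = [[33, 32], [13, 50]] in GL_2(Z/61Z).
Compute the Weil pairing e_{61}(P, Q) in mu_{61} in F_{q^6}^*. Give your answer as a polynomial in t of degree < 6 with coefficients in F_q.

Alternating bilinearity on E[61] (values in mu_{61} in F_{125302145359477^6}) gives e(P',Q') = e(P,Q)^det(M).
So e_{61}(P,Q) = e_{61}(P',Q')^{48}, since 14*48 = 1 mod 61.
Double-and-add over 111101: 6-1 doublings, 5-1 additions; each step l_{T,T}/v_{2T} or l_{T,P'}/v at Q'+S for random S.
So e_{61}(P',Q') = 66161097595089 + 1635599354954*t + 85009256798593*t^2 + 54424604420977*t^3 + 31694034487895*t^4 + 8400124147938*t^5.
Raise to 48: e(P,Q) = 37857364688151 + 29246129438994*t + 21968588977142*t^2 + 10123261365692*t^3 + 88155361470087*t^4 + 16678845008671*t^5 in mu_{61}.

37857364688151 + 29246129438994*t + 21968588977142*t^2 + 10123261365692*t^3 + 88155361470087*t^4 + 16678845008671*t^5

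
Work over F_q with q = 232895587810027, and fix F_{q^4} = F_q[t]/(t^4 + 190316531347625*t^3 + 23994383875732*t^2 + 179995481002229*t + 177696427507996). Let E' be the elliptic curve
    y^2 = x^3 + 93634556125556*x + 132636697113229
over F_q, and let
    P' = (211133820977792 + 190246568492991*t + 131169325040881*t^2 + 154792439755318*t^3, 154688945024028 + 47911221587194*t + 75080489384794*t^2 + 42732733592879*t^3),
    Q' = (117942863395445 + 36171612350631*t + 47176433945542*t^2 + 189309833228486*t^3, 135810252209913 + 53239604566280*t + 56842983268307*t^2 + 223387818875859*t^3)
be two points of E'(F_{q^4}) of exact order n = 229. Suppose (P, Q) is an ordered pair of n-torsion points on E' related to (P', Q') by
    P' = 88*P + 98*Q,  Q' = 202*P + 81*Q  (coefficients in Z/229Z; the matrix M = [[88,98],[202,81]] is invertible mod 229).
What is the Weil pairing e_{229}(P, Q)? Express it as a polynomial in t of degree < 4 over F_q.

109833898107254 + 199998028903332*t + 160810808856644*t^2 + 56903740256331*t^3

The 229-Weil pairing on E[229] over F_{232895587810027} is alternating-bilinear: e_{229}(P',Q') = e_{229}(P,Q)^det(M).
88*81 - 98*202 = -12668; reduced mod 229: det = 156, inverse 69.
Run Miller on y^2=x^3+93634556125556*x+132636697113229 over F_{232895587810027}: ladder 11100101 (8 bits); e = f_P(D_Q)/f_Q(D_P).
e_{229}(P',Q') = 229708358982792 + 123513585673347*t + 225292992413015*t^2 + 132167409248921*t^3.
Raise to 69: e(P,Q) = 109833898107254 + 199998028903332*t + 160810808856644*t^2 + 56903740256331*t^3 in mu_{229}.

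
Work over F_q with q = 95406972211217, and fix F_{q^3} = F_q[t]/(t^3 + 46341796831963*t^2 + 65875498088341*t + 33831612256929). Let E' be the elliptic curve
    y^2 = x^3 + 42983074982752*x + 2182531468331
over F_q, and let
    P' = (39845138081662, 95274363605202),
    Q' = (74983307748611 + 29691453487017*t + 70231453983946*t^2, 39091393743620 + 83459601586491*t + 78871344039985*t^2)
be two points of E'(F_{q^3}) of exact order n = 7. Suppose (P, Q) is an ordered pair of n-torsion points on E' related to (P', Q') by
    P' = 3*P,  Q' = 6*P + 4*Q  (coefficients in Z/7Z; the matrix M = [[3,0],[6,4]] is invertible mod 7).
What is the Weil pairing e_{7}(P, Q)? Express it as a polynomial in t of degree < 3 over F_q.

26309879720812 + 64253494597127*t + 58249394086030*t^2

Alternating bilinearity on E[7] (values in mu_{7} in F_{95406972211217^3}) gives e(P',Q') = e(P,Q)^det(M).
3*4 - 0*6 = 12; reduced mod 7: det = 5, inverse 3.
Build f_{7,P'} and f_{7,Q'} via the 3-bit ladder of 7=111_2; evaluate at shifted divisors; quotient in F_{95406972211217^3}.
Miller gives e_{7}(P',Q') = 35773052100231 + 2618279540748*t + 10382636745270*t^2 in F_{95406972211217^3}.
(35773052100231 + 2618279540748*t + 10382636745270*t^2)^{3} mod (95406972211217,f) = 26309879720812 + 64253494597127*t + 58249394086030*t^2.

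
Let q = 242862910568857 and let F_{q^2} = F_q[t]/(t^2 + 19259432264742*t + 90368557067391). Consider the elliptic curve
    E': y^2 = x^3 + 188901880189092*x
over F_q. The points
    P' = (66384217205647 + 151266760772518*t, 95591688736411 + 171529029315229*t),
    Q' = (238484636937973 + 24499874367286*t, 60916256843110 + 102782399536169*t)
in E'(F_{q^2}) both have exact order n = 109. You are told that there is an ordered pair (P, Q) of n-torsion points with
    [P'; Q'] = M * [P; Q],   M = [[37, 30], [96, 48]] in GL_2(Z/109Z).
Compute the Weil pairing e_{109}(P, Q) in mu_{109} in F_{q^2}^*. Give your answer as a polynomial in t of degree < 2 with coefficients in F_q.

Under M = [[37,30],[96,48]] in GL_2(Z/109), e_{109}(P',Q') = e_{109}(P,Q)^(37*48-30*96 mod 109).
37*48 - 30*96 = -1104; reduced mod 109: det = 95, inverse 70.
Miller loop for e_{109} over F_{242862910568857^2}: bits of 109 = 1101101; 6 double steps + 4 add steps, l/v at each.
Miller gives e_{109}(P',Q') = 31412542201565 + 241142009070632*t in F_{242862910568857^2}.
Raise to 70: e(P,Q) = 146748156276899 + 187229104946920*t in mu_{109}.

146748156276899 + 187229104946920*t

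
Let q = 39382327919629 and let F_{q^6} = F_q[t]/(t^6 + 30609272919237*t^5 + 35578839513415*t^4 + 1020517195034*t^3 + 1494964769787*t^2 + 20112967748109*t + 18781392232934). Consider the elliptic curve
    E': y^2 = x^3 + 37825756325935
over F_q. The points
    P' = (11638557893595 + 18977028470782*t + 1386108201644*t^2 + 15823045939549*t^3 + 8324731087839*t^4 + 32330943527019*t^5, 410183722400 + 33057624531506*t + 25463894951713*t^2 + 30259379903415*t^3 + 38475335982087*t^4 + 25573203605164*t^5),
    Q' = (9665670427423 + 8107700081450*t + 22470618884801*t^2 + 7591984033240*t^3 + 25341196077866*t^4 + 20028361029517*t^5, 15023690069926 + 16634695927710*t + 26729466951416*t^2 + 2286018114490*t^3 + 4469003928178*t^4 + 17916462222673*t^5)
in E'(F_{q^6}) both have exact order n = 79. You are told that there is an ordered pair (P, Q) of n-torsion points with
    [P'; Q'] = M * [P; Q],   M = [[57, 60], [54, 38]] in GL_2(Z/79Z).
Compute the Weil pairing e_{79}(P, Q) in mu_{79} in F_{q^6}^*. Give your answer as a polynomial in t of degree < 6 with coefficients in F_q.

27217164846627 + 14324719167251*t + 36514458752088*t^2 + 19736251348884*t^3 + 35739875820652*t^4 + 16515092703974*t^5

e_{79}(aP+bQ,cP+dQ) = e_{79}(P,Q)^(ad-bc); with (a,b,c,d)=(57,60,54,38) this gives the det-79 law.
det(M) mod 79 = 32; its inverse in (Z/79)^* is 42 (check: 32*42 mod 79 = 1).
Build f_{79,P'} and f_{79,Q'} via the 7-bit ladder of 79=1001111_2; evaluate at shifted divisors; quotient in F_{39382327919629^6}.
Result: e(P',Q') = 1912044854516 + 19585978884950*t + 21133231779682*t^2 + 20523610545354*t^3 + 19127886744435*t^4 + 31517878103425*t^5.
(1912044854516 + 19585978884950*t + 21133231779682*t^2 + 20523610545354*t^3 + 19127886744435*t^4 + 31517878103425*t^5)^{42} mod (39382327919629,f) = 27217164846627 + 14324719167251*t + 36514458752088*t^2 + 19736251348884*t^3 + 35739875820652*t^4 + 16515092703974*t^5.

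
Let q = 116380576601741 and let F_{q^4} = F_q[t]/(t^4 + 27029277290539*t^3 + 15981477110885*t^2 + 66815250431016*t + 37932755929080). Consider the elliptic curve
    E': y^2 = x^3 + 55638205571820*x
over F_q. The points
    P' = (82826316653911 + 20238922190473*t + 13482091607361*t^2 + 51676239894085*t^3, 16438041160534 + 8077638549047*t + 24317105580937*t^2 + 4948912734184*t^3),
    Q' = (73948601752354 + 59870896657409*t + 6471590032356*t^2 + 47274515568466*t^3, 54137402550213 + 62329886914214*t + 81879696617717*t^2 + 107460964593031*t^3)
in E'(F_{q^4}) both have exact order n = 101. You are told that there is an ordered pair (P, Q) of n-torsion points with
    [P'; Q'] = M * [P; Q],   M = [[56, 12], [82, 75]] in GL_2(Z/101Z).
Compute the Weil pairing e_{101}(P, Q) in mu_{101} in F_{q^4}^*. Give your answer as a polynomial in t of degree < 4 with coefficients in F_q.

e_{101} is bilinear + alternating on E[101], so e_{101}(56*P + 12*Q, 82*P + 75*Q) = e_{101}(P,Q)^(56*75-12*82).
Hence e(P,Q) = e(P',Q')^{82} where 82 = 85^{-1} mod 101.
Run Miller on y^2=x^3+55638205571820*x over F_{116380576601741}: ladder 1100101 (7 bits); e = f_P(D_Q)/f_Q(D_P).
e_{101}(P',Q') = 113721549382437 + 87014794704608*t + 11823304845899*t^2 + 95163391136339*t^3.
Finally e_{101}(P,Q) = 64030187130146 + 106293648524025*t + 4527583847537*t^2 + 9852178539536*t^3.

64030187130146 + 106293648524025*t + 4527583847537*t^2 + 9852178539536*t^3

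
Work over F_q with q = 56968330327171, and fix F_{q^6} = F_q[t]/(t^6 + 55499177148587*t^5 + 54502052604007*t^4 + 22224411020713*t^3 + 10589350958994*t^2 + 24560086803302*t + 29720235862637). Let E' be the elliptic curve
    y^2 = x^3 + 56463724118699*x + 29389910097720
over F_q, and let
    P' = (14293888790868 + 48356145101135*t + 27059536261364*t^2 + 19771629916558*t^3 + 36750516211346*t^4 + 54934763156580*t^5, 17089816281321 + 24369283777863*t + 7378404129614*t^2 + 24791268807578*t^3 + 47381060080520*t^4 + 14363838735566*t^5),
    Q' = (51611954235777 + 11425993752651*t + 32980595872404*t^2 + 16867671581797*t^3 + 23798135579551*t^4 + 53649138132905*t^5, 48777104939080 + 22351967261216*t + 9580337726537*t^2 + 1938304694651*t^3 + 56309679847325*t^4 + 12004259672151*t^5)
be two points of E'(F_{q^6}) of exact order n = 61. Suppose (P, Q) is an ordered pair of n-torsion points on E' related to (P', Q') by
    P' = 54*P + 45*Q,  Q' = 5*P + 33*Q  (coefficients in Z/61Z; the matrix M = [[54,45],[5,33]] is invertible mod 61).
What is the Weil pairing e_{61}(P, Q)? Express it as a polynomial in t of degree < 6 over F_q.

36784644117403 + 28067735670410*t + 7151938748909*t^2 + 53892631752383*t^3 + 19799692501582*t^4 + 1735553076109*t^5

e_{61} is bilinear + alternating on E[61], so e_{61}(54*P + 45*Q, 5*P + 33*Q) = e_{61}(P,Q)^(54*33-45*5).
Hence e(P,Q) = e(P',Q')^{21} where 21 = 32^{-1} mod 61.
Double-and-add over 111101: 6-1 doublings, 5-1 additions; each step l_{T,T}/v_{2T} or l_{T,P'}/v at Q'+S for random S.
f_P(D_Q)/f_Q(D_P) = 760877888833 + 50819582421958*t + 25029034566891*t^2 + 34295581235681*t^3 + 49830332001617*t^4 + 11655307478823*t^5.
Thus e_{61}(P,Q) = 36784644117403 + 28067735670410*t + 7151938748909*t^2 + 53892631752383*t^3 + 19799692501582*t^4 + 1735553076109*t^5.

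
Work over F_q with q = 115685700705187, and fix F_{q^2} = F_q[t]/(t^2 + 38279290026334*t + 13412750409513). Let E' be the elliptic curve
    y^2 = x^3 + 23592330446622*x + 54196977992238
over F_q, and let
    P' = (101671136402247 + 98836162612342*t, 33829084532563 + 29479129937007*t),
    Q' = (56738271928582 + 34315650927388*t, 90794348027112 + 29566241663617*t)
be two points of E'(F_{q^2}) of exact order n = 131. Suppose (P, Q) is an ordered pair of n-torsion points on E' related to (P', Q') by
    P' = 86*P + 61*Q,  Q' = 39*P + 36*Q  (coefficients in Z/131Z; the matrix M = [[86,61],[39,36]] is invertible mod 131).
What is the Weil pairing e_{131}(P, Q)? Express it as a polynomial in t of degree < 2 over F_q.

29901885871472 + 19797738892633*t

e_{131} is bilinear + alternating on E[131], so e_{131}(86*P + 61*Q, 39*P + 36*Q) = e_{131}(P,Q)^(86*36-61*39).
Hence e(P,Q) = e(P',Q')^{112} where 112 = 62^{-1} mod 131.
Run Miller on y^2=x^3+23592330446622*x+54196977992238 over F_{115685700705187}: ladder 10000011 (8 bits); e = f_P(D_Q)/f_Q(D_P).
Result: e(P',Q') = 56589069113856 + 86326856289307*t.
Raise to 112: e(P,Q) = 29901885871472 + 19797738892633*t in mu_{131}.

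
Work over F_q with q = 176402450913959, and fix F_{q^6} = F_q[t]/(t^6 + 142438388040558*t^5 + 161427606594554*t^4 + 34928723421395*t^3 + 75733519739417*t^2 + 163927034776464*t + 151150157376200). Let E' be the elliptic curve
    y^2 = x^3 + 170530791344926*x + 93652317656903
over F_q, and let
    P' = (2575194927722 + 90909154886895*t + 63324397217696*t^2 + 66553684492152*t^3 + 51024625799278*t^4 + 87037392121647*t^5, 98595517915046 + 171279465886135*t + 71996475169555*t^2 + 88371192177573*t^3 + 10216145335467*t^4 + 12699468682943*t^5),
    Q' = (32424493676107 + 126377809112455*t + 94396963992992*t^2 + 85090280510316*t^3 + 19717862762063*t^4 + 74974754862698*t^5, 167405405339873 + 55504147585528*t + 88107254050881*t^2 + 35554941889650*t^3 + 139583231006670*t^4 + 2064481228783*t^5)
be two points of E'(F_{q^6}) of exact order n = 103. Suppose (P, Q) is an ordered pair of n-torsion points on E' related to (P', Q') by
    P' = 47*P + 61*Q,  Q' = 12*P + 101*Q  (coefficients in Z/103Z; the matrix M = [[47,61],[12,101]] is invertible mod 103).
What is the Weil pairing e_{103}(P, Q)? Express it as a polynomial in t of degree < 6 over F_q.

148276106114250 + 155154762590008*t + 149190488823351*t^2 + 80599925563389*t^3 + 34631879565023*t^4 + 51863757563418*t^5

e_{103} is bilinear + alternating on E[103], so e_{103}(47*P + 61*Q, 12*P + 101*Q) = e_{103}(P,Q)^(47*101-61*12).
det(M) mod 103 = 101; its inverse in (Z/103)^* is 51 (check: 101*51 mod 103 = 1).
7-bit Miller (1100111) on E'/F_{176402450913959} with a'=170530791344926, b'=93652317656903: accumulate tangent/chord ratios at Q'+S and P'+S'.
f_P(D_Q)/f_Q(D_P) = 38774160114613 + 161274819357374*t + 155229352034907*t^2 + 152383228409454*t^3 + 135183081856346*t^4 + 11161684179097*t^5.
Raise to 51: e(P,Q) = 148276106114250 + 155154762590008*t + 149190488823351*t^2 + 80599925563389*t^3 + 34631879565023*t^4 + 51863757563418*t^5 in mu_{103}.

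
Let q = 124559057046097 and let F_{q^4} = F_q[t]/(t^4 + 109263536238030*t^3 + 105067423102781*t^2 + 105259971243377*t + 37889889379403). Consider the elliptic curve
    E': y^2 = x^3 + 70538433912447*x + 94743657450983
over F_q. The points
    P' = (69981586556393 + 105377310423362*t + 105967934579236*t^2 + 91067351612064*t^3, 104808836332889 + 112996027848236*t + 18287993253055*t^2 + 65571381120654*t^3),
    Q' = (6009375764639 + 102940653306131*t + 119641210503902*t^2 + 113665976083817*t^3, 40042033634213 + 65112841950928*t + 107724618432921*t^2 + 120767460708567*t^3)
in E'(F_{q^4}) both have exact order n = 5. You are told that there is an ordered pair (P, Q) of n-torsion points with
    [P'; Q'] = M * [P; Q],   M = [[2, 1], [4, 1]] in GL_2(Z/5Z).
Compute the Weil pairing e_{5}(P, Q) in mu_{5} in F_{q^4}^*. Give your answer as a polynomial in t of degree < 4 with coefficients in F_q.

e_{5}(aP+bQ,cP+dQ) = e_{5}(P,Q)^(ad-bc); with (a,b,c,d)=(2,1,4,1) this gives the det-5 law.
So e_{5}(P,Q) = e_{5}(P',Q')^{2}, since 3*2 = 1 mod 5.
Miller loop for e_{5} over F_{124559057046097^4}: bits of 5 = 101; 2 double steps + 1 add steps, l/v at each.
Miller gives e_{5}(P',Q') = 25967559007269 + 59113038085087*t + 87819139865736*t^2 + 55663616616849*t^3 in F_{124559057046097^4}.
Thus e_{5}(P,Q) = 41255218449202 + 10312794826250*t + 121883654010190*t^2 + 103052151503954*t^3.

41255218449202 + 10312794826250*t + 121883654010190*t^2 + 103052151503954*t^3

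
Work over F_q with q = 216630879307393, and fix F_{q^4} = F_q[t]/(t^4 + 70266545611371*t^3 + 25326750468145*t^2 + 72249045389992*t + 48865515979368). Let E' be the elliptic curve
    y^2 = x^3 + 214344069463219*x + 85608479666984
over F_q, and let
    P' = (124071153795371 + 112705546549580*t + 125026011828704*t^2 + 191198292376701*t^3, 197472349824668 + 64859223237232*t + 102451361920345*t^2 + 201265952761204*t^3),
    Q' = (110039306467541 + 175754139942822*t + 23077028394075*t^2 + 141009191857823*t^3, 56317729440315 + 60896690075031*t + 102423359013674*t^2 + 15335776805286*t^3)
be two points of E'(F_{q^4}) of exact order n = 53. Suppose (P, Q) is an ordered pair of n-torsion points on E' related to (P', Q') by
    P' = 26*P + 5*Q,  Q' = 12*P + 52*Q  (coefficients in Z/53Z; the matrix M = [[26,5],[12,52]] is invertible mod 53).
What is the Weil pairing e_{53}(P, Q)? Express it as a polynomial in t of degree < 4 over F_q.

Under M = [[26,5],[12,52]] in GL_2(Z/53), e_{53}(P',Q') = e_{53}(P,Q)^(26*52-5*12 mod 53).
Inverting 20 mod 53: 8. Thus e_{53}(P,Q) = e(P',Q')^{8}.
Double-and-add over 110101: 6-1 doublings, 4-1 additions; each step l_{T,T}/v_{2T} or l_{T,P'}/v at Q'+S for random S.
The quotient is 22517707997332 + 205733269171158*t + 192105454181248*t^2 + 78752932119705*t^3.
e_{53}(P,Q) = (22517707997332 + 205733269171158*t + 192105454181248*t^2 + 78752932119705*t^3)^{8} = 57324812407588 + 29466728160207*t + 103004935260226*t^2 + 130806618453812*t^3.

57324812407588 + 29466728160207*t + 103004935260226*t^2 + 130806618453812*t^3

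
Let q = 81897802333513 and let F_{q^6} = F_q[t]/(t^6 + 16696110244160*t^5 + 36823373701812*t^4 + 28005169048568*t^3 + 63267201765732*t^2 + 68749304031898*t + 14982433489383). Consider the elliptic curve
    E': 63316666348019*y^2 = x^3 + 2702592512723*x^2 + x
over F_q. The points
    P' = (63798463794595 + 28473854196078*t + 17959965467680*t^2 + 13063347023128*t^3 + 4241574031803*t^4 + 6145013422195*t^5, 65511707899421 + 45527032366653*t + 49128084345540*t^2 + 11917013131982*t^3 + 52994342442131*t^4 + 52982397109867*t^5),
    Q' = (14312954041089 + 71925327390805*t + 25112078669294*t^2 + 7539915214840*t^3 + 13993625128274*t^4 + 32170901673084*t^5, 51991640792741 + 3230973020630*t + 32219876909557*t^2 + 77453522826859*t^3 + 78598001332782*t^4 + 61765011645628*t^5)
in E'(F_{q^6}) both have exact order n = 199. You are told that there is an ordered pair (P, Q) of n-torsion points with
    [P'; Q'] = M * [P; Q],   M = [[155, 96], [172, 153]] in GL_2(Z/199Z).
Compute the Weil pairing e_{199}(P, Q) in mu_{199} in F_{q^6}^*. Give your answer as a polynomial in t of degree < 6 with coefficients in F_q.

e_{199}(aP+bQ,cP+dQ) = e_{199}(P,Q)^(ad-bc); with (a,b,c,d)=(155,96,172,153) this gives the det-199 law.
det M = 155*153 - 96*172 = 7203 = 39 (mod 199); 39^{-1} = 148 (mod 199).
Set x_W=25436954058773*u+3348032481885, y_W=25436954058773*v; then E': y_W^2=x_W^3+34818814246552*x_W+28699828809317.
Run Miller on y^2=x^3+34818814246552*x+28699828809317 over F_{81897802333513}: ladder 11000111 (8 bits); e = f_P(D_Q)/f_Q(D_P).
Miller gives e_{199}(P',Q') = 34208054272648 + 45680612153106*t + 19930869254660*t^2 + 43497533183448*t^3 + 43798010544886*t^4 + 47698503813202*t^5 in F_{81897802333513^6}.
Hence e(P,Q) = 11261771248372 + 18204823092829*t + 41598543607972*t^2 + 54402492246275*t^3 + 4210627838361*t^4 + 20231044197695*t^5 in F_{81897802333513^6}^*.

11261771248372 + 18204823092829*t + 41598543607972*t^2 + 54402492246275*t^3 + 4210627838361*t^4 + 20231044197695*t^5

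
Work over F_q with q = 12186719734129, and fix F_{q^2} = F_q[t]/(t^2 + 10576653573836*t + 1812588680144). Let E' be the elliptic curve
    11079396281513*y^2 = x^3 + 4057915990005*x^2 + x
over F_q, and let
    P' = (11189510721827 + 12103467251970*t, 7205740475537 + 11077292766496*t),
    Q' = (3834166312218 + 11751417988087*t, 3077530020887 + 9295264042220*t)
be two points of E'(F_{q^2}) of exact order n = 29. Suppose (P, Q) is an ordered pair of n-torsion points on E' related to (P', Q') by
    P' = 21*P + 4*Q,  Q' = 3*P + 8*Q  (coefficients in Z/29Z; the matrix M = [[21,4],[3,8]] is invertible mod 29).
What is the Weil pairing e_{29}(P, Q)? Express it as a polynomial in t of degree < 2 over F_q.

2300473422373 + 2741644563006*t

Alternating bilinearity on E[29] (values in mu_{29} in F_{12186719734129^2}) gives e(P',Q') = e(P,Q)^det(M).
det(M) mod 29 = 11; its inverse in (Z/29)^* is 8 (check: 11*8 mod 29 = 1).
Set x_W=453829201812*u+3634401126152, y_W=453829201812*v; then E': y_W^2=x_W^3+6847241617658*x_W.
Double-and-add over 11101: 5-1 doublings, 4-1 additions; each step l_{T,T}/v_{2T} or l_{T,P'}/v at Q'+S for random S.
e_{29}(P',Q') = 6230615293630 + 1966262816330*t.
Thus e_{29}(P,Q) = 2300473422373 + 2741644563006*t.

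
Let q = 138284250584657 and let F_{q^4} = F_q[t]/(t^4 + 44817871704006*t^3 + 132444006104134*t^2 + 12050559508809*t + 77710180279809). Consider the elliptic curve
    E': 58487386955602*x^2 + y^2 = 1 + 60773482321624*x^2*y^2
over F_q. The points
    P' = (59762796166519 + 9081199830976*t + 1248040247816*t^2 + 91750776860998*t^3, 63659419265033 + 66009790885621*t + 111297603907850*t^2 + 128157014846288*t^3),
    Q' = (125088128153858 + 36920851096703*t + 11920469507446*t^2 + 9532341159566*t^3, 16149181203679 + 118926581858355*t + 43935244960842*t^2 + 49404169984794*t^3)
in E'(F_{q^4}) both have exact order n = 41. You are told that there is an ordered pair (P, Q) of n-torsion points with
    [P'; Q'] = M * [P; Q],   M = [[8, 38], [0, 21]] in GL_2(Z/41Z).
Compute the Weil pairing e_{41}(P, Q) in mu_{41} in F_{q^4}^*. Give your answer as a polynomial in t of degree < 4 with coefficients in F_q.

Alternating bilinearity on E[41] (values in mu_{41} in F_{138284250584657^4}) gives e(P',Q') = e(P,Q)^det(M).
Inverting 4 mod 41: 31. Thus e_{41}(P,Q) = e(P',Q')^{31}.
Map (x,y)_Ed via u=(1+y)/(1-y), v=(1+y)/((1-y)x) to Montgomery A=10109156541781,B=74593343739516; then to (a',b')=(79390366325419,68193527142658).
n = 41 = (101001)_2 (6 bits, wt 3); accumulate f_{41,P'}(Q'+S)/f_{41,P'}(S) along the 5-step ladder.
f_P(D_Q)/f_Q(D_P) = 85522344290387 + 65605260537868*t + 85763016023864*t^2 + 134395797172924*t^3.
Thus e_{41}(P,Q) = 125934662069695 + 55351645177141*t + 104570954050960*t^2 + 39631891307662*t^3.

125934662069695 + 55351645177141*t + 104570954050960*t^2 + 39631891307662*t^3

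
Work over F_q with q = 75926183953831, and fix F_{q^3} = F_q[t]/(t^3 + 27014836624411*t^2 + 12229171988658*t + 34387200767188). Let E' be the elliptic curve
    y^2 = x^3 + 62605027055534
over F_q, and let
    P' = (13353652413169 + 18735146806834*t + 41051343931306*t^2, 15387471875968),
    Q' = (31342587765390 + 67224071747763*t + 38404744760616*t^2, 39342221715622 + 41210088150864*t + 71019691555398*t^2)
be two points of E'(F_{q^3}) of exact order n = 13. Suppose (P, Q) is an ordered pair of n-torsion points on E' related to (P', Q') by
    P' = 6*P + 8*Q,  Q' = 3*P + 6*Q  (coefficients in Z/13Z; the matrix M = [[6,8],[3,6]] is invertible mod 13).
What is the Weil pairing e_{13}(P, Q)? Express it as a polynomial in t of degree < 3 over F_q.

e_{13} is bilinear + alternating on E[13], so e_{13}(6*P + 8*Q, 3*P + 6*Q) = e_{13}(P,Q)^(6*6-8*3).
Hence e(P,Q) = e(P',Q')^{12} where 12 = 12^{-1} mod 13.
Double-and-add over 1101: 4-1 doublings, 3-1 additions; each step l_{T,T}/v_{2T} or l_{T,P'}/v at Q'+S for random S.
So e_{13}(P',Q') = 48275707648564 + 55938004305849*t + 34035653251571*t^2.
Finally e_{13}(P,Q) = 49423303912590 + 25302555131322*t + 61335257953304*t^2.

49423303912590 + 25302555131322*t + 61335257953304*t^2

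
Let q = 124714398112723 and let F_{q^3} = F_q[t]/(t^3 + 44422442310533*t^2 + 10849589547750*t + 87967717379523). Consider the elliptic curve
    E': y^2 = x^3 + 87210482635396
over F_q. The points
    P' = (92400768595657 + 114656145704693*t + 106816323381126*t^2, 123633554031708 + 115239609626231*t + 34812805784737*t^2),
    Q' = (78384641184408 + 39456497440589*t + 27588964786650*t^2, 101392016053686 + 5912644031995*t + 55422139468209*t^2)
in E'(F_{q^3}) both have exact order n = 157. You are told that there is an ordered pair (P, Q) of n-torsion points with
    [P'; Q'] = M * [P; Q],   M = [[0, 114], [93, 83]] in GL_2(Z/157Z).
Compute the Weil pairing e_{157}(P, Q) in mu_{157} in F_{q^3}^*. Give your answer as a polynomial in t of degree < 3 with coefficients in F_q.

Under M = [[0,114],[93,83]] in GL_2(Z/157), e_{157}(P',Q') = e_{157}(P,Q)^(0*83-114*93 mod 157).
Hence e(P,Q) = e(P',Q')^{87} where 87 = 74^{-1} mod 157.
Run Miller on y^2=x^3+87210482635396 over F_{124714398112723}: ladder 10011101 (8 bits); e = f_P(D_Q)/f_Q(D_P).
Result: e(P',Q') = 72139236015631 + 37390430383461*t + 80173273438719*t^2.
Finally e_{157}(P,Q) = 66748164077525 + 59173083656752*t + 53594502390064*t^2.

66748164077525 + 59173083656752*t + 53594502390064*t^2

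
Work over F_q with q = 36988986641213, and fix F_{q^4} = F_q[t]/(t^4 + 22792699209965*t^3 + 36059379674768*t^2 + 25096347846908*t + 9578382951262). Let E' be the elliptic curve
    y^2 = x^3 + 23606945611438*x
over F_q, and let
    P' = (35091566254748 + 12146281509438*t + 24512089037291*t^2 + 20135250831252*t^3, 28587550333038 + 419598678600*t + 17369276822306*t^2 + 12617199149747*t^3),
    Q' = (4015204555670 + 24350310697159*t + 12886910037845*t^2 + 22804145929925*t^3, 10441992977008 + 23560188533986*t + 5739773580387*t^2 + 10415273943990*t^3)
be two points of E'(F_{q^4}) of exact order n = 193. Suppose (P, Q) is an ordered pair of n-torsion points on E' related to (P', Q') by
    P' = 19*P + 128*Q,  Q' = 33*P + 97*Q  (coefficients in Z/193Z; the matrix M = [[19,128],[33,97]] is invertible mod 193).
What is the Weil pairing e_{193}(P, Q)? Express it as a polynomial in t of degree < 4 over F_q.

e_{193}(aP+bQ,cP+dQ) = e_{193}(P,Q)^(ad-bc); with (a,b,c,d)=(19,128,33,97) this gives the det-193 law.
So e_{193}(P,Q) = e_{193}(P',Q')^{95}, since 128*95 = 1 mod 193.
Run Miller on y^2=x^3+23606945611438*x over F_{36988986641213}: ladder 11000001 (8 bits); e = f_P(D_Q)/f_Q(D_P).
So e_{193}(P',Q') = 33240717516292 + 9486278667517*t + 33663130339221*t^2 + 1270635646288*t^3.
Thus e_{193}(P,Q) = 26857329092988 + 3374959232177*t + 10846164669164*t^2 + 9396786700638*t^3.

26857329092988 + 3374959232177*t + 10846164669164*t^2 + 9396786700638*t^3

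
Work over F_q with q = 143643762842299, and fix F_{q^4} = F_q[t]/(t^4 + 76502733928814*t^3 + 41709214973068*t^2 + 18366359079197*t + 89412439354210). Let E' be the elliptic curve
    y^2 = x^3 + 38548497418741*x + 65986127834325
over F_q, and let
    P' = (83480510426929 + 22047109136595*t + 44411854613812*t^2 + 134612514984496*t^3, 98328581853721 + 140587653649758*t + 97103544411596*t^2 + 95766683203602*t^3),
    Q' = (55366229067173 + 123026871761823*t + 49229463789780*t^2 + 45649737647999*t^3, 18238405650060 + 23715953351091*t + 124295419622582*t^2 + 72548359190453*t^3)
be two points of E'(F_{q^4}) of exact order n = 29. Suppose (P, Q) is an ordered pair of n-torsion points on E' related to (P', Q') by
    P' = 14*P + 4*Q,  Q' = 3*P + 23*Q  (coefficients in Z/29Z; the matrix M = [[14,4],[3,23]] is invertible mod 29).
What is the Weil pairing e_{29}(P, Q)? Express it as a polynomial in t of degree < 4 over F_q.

47727897978979 + 123869902663147*t + 29941400074293*t^2 + 129815223506414*t^3

e_{29}(aP+bQ,cP+dQ) = e_{29}(P,Q)^(ad-bc); with (a,b,c,d)=(14,4,3,23) this gives the det-29 law.
Hence e(P,Q) = e(P',Q')^{16} where 16 = 20^{-1} mod 29.
n = 29 = (11101)_2 (5 bits, wt 4); accumulate f_{29,P'}(Q'+S)/f_{29,P'}(S) along the 4-step ladder.
Miller gives e_{29}(P',Q') = 55013307019777 + 79788105161777*t + 54695256464242*t^2 + 62762868554341*t^3 in F_{143643762842299^4}.
Hence e(P,Q) = 47727897978979 + 123869902663147*t + 29941400074293*t^2 + 129815223506414*t^3 in F_{143643762842299^4}^*.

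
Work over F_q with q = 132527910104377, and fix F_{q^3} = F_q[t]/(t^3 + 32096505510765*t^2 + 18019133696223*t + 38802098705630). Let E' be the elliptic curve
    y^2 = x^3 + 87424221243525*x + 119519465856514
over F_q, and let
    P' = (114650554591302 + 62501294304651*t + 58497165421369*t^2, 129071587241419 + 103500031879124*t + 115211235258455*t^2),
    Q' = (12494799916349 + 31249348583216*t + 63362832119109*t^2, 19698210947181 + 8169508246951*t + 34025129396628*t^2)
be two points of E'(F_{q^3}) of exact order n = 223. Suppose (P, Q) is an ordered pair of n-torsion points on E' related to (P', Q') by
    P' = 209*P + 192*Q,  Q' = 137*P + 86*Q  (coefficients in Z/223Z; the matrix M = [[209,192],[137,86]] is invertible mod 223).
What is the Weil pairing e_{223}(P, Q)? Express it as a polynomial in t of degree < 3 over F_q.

The 223-Weil pairing on E[223] over F_{132527910104377} is alternating-bilinear: e_{223}(P',Q') = e_{223}(P,Q)^det(M).
209*86 - 192*137 = -8330; reduced mod 223: det = 144, inverse 175.
Miller loop for e_{223} over F_{132527910104377^3}: bits of 223 = 11011111; 7 double steps + 6 add steps, l/v at each.
e_{223}(P',Q') = 79930210783983 + 28492594816215*t + 54543990300808*t^2.
e_{223}(P,Q) = (79930210783983 + 28492594816215*t + 54543990300808*t^2)^{175} = 126836742596121 + 55434317094747*t + 5245482756393*t^2.

126836742596121 + 55434317094747*t + 5245482756393*t^2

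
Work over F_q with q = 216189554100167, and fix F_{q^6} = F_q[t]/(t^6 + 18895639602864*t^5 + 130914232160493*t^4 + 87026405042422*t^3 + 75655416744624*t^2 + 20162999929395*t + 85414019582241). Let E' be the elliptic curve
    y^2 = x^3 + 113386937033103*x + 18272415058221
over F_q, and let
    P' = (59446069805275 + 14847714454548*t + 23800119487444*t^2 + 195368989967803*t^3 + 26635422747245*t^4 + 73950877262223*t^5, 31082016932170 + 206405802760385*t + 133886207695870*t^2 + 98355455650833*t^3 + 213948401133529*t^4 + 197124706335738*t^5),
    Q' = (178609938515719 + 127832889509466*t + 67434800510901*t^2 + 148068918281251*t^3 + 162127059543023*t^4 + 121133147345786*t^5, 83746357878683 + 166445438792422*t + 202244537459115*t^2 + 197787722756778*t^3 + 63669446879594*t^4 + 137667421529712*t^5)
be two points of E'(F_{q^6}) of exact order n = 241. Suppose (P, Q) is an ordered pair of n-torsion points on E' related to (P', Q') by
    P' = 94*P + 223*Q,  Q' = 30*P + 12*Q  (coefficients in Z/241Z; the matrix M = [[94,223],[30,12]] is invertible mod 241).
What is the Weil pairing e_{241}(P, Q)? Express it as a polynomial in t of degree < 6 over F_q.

198794863384307 + 160668717350677*t + 151493023463843*t^2 + 30322737764421*t^3 + 195731895485297*t^4 + 140797957736347*t^5

The 241-Weil pairing on E[241] over F_{216189554100167} is alternating-bilinear: e_{241}(P',Q') = e_{241}(P,Q)^det(M).
So e_{241}(P,Q) = e_{241}(P',Q')^{38}, since 222*38 = 1 mod 241.
Run Miller on y^2=x^3+113386937033103*x+18272415058221 over F_{216189554100167}: ladder 11110001 (8 bits); e = f_P(D_Q)/f_Q(D_P).
e_{241}(P',Q') = 10531503027038 + 74042454541107*t + 191657895336872*t^2 + 85266025495247*t^3 + 73495980803974*t^4 + 93896016802269*t^5.
(10531503027038 + 74042454541107*t + 191657895336872*t^2 + 85266025495247*t^3 + 73495980803974*t^4 + 93896016802269*t^5)^{38} mod (216189554100167,f) = 198794863384307 + 160668717350677*t + 151493023463843*t^2 + 30322737764421*t^3 + 195731895485297*t^4 + 140797957736347*t^5.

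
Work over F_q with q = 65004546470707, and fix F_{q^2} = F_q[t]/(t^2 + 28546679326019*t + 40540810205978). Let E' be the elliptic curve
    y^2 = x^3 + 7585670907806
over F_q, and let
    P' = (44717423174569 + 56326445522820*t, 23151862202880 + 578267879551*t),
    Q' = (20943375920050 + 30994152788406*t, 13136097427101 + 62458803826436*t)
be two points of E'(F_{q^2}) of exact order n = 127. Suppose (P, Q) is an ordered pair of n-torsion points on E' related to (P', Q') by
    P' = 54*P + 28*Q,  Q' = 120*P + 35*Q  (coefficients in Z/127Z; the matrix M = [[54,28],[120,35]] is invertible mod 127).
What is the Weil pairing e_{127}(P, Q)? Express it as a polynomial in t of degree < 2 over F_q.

The 127-Weil pairing on E[127] over F_{65004546470707} is alternating-bilinear: e_{127}(P',Q') = e_{127}(P,Q)^det(M).
Inverting 54 mod 127: 40. Thus e_{127}(P,Q) = e(P',Q')^{40}.
Double-and-add over 1111111: 7-1 doublings, 7-1 additions; each step l_{T,T}/v_{2T} or l_{T,P'}/v at Q'+S for random S.
So e_{127}(P',Q') = 3062137951121 + 1980563270411*t.
Thus e_{127}(P,Q) = 30810591732870 + 15632647980312*t.

30810591732870 + 15632647980312*t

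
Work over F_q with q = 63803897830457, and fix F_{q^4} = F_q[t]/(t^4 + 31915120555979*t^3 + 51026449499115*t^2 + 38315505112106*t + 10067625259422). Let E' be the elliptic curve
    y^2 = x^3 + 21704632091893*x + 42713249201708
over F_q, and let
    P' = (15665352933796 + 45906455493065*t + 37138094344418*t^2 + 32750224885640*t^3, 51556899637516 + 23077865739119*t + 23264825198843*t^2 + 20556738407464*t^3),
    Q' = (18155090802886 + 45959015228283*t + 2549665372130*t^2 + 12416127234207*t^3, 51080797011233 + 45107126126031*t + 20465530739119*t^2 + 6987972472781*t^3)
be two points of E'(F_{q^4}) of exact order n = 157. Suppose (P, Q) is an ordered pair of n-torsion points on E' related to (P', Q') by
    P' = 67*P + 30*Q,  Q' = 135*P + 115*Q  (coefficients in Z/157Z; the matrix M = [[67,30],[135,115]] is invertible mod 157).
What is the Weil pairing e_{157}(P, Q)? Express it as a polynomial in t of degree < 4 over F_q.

34698552446191 + 41329603218228*t + 56597214403664*t^2 + 38666153803726*t^3

Under M = [[67,30],[135,115]] in GL_2(Z/157), e_{157}(P',Q') = e_{157}(P,Q)^(67*115-30*135 mod 157).
67*115 - 30*135 = 3655; reduced mod 157: det = 44, inverse 25.
8-bit Miller (10011101) on E'/F_{63803897830457} with a'=21704632091893, b'=42713249201708: accumulate tangent/chord ratios at Q'+S and P'+S'.
Miller gives e_{157}(P',Q') = 30124652579440 + 30479121907476*t + 45050243428487*t^2 + 20997698754560*t^3 in F_{63803897830457^4}.
Raise to 25: e(P,Q) = 34698552446191 + 41329603218228*t + 56597214403664*t^2 + 38666153803726*t^3 in mu_{157}.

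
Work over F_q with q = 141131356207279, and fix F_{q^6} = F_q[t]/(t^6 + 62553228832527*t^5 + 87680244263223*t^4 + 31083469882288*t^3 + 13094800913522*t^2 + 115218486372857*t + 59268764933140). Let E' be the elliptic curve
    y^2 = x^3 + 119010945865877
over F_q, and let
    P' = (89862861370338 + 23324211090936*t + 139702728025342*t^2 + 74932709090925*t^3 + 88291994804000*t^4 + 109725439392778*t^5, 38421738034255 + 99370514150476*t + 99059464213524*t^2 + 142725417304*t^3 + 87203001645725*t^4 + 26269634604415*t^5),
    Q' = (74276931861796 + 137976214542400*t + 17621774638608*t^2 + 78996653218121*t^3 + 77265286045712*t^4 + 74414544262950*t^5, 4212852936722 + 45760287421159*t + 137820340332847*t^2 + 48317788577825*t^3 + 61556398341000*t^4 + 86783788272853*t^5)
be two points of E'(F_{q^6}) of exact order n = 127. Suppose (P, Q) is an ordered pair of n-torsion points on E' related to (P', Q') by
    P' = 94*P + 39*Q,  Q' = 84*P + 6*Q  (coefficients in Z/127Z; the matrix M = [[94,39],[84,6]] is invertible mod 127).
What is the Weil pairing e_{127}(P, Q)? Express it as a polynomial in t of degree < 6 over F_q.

e_{127} is bilinear + alternating on E[127], so e_{127}(94*P + 39*Q, 84*P + 6*Q) = e_{127}(P,Q)^(94*6-39*84).
Hence e(P,Q) = e(P',Q')^{79} where 79 = 82^{-1} mod 127.
Build f_{127,P'} and f_{127,Q'} via the 7-bit ladder of 127=1111111_2; evaluate at shifted divisors; quotient in F_{141131356207279^6}.
So e_{127}(P',Q') = 60219896344658 + 98504883356056*t + 66432925448221*t^2 + 9701046518514*t^3 + 109118283492073*t^4 + 122248996766138*t^5.
Hence e(P,Q) = 22051048757274 + 113514126393219*t + 102559611143655*t^2 + 80806998615842*t^3 + 76901412225246*t^4 + 1307082064672*t^5 in F_{141131356207279^6}^*.

22051048757274 + 113514126393219*t + 102559611143655*t^2 + 80806998615842*t^3 + 76901412225246*t^4 + 1307082064672*t^5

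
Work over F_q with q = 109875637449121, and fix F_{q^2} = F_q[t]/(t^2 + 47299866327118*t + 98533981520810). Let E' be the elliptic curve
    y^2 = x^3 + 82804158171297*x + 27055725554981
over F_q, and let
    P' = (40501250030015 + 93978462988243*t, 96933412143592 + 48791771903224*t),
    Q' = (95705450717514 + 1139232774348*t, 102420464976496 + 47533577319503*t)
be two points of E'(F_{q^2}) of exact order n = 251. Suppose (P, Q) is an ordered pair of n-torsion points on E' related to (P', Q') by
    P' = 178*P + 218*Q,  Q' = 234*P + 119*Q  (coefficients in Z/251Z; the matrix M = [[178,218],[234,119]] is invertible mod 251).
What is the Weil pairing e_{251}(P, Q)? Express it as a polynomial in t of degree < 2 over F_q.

48394195511928 + 11480100958673*t

Since e_{251}(P,P)=e_{251}(Q,Q)=1 and e_{251}(Q,P)=e_{251}(P,Q)^{-1}, expanding e_{251}(178*P + 218*Q,234*P + 119*Q) leaves e(P,Q)^det(M).
So e_{251}(P,Q) = e_{251}(P',Q')^{103}, since 39*103 = 1 mod 251.
Double-and-add over 11111011: 8-1 doublings, 7-1 additions; each step l_{T,T}/v_{2T} or l_{T,P'}/v at Q'+S for random S.
Miller gives e_{251}(P',Q') = 79835829779249 + 81428506130359*t in F_{109875637449121^2}.
Raise to 103: e(P,Q) = 48394195511928 + 11480100958673*t in mu_{251}.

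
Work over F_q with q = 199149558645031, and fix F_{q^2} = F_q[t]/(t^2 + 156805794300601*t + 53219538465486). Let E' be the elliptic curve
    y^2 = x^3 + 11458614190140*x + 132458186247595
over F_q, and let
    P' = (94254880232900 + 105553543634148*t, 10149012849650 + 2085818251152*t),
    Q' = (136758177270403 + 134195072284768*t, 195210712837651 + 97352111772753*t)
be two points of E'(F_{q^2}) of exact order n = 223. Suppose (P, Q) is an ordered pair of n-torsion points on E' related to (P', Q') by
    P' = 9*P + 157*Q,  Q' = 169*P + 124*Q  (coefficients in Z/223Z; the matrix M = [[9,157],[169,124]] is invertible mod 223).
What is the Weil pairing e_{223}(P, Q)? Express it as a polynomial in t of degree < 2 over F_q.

Alternating bilinearity on E[223] (values in mu_{223} in F_{199149558645031^2}) gives e(P',Q') = e(P,Q)^det(M).
det M = 9*124 - 157*169 = -25417 = 5 (mod 223); 5^{-1} = 134 (mod 223).
8-bit Miller (11011111) on E'/F_{199149558645031} with a'=11458614190140, b'=132458186247595: accumulate tangent/chord ratios at Q'+S and P'+S'.
Result: e(P',Q') = 198673931457858 + 80683662371112*t.
e_{223}(P,Q) = (198673931457858 + 80683662371112*t)^{134} = 40049594120829 + 124850443514216*t.

40049594120829 + 124850443514216*t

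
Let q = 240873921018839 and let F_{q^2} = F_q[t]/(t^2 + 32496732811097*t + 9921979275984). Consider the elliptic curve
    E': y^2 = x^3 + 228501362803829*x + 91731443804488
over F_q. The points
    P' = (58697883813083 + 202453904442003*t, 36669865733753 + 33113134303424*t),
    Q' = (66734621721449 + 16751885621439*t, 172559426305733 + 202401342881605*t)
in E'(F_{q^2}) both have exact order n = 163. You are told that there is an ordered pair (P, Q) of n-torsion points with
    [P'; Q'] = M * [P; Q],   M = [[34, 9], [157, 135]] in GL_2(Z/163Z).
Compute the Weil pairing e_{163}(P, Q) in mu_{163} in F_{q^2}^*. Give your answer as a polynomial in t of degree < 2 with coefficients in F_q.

59200700213408 + 104994242755351*t

Since e_{163}(P,P)=e_{163}(Q,Q)=1 and e_{163}(Q,P)=e_{163}(P,Q)^{-1}, expanding e_{163}(34*P + 9*Q,157*P + 135*Q) leaves e(P,Q)^det(M).
34*135 - 9*157 = 3177; reduced mod 163: det = 80, inverse 108.
Run Miller on y^2=x^3+228501362803829*x+91731443804488 over F_{240873921018839}: ladder 10100011 (8 bits); e = f_P(D_Q)/f_Q(D_P).
Miller gives e_{163}(P',Q') = 105988455865808 + 66332852535302*t in F_{240873921018839^2}.
(105988455865808 + 66332852535302*t)^{108} mod (240873921018839,f) = 59200700213408 + 104994242755351*t.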